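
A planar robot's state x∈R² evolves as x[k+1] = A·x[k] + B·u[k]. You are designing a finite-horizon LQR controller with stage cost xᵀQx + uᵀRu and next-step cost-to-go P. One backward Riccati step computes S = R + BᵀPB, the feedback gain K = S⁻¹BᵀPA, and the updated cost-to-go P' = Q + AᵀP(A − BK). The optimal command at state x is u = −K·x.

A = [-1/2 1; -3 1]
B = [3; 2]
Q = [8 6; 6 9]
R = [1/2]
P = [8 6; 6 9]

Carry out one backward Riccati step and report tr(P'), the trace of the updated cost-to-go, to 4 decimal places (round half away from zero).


BᵀP = [36.0000 36.0000]
S = R + BᵀPB = [1/2] + [180.0000] = [180.5000]
BᵀPA = [-126.0000 72.0000]
K = S⁻¹·BᵀPA = [-0.6981 0.3989]
A−BK = [1.5942 -0.1967; -1.6039 0.2022]
AᵀP(A−BK) = [13.0443 -1.7396; -1.7396 0.2798]
P' = Q + AᵀP(A−BK) = [21.0443 4.2604; 4.2604 9.2798]
tr(P') = 30.3241

30.3241


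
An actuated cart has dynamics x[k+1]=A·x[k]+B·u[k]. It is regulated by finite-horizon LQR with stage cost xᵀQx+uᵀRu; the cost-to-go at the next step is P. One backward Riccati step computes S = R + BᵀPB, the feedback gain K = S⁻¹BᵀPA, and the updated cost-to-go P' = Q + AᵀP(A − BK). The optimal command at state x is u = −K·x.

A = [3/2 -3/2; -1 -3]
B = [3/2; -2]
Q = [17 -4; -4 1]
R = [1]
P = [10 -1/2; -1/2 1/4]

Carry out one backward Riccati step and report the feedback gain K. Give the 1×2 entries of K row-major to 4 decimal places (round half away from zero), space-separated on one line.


BᵀP = [16.0000 -1.2500]
S = R + BᵀPB = [1] + [26.5000] = [27.5000]
BᵀPA = [25.2500 -20.2500]
K = S⁻¹·BᵀPA = [0.9182 -0.7364]
A−BK = [0.1227 -0.3955; 0.8364 -4.4727]
AᵀP(A−BK) = [1.0659 -1.6568; -1.6568 5.3386]
P' = Q + AᵀP(A−BK) = [18.0659 -5.6568; -5.6568 6.3386]
tr(P') = 24.4045

0.9182 -0.7364


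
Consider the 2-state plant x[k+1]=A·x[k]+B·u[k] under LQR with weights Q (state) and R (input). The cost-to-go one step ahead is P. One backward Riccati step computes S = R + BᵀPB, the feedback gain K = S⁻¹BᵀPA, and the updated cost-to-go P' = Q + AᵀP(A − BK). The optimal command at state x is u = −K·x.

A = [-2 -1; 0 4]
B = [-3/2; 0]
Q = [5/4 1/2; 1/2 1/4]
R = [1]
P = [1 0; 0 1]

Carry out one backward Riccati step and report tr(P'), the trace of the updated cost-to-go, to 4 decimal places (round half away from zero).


BᵀP = [-1.5000 0.0000]
S = R + BᵀPB = [1] + [2.2500] = [3.2500]
BᵀPA = [3.0000 1.5000]
K = S⁻¹·BᵀPA = [0.9231 0.4615]
A−BK = [-0.6154 -0.3077; 0.0000 4.0000]
AᵀP(A−BK) = [1.2308 0.6154; 0.6154 16.3077]
P' = Q + AᵀP(A−BK) = [2.4808 1.1154; 1.1154 16.5577]
tr(P') = 19.0385

19.0385


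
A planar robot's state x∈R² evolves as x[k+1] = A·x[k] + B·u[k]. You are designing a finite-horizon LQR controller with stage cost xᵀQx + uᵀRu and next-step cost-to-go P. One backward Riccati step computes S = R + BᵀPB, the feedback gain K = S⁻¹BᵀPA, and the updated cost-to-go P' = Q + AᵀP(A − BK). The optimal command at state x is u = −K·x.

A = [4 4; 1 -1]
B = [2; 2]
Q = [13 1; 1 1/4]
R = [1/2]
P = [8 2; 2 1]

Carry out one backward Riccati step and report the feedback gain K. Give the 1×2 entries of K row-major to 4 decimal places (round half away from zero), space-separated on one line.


1.6381 1.4095

BᵀP = [20.0000 6.0000]
S = R + BᵀPB = [1/2] + [52.0000] = [52.5000]
BᵀPA = [86.0000 74.0000]
K = S⁻¹·BᵀPA = [1.6381 1.4095]
A−BK = [0.7238 1.1810; -2.2762 -3.8190]
AᵀP(A−BK) = [4.1238 5.7810; 5.7810 8.6952]
P' = Q + AᵀP(A−BK) = [17.1238 6.7810; 6.7810 8.9452]
tr(P') = 26.0690


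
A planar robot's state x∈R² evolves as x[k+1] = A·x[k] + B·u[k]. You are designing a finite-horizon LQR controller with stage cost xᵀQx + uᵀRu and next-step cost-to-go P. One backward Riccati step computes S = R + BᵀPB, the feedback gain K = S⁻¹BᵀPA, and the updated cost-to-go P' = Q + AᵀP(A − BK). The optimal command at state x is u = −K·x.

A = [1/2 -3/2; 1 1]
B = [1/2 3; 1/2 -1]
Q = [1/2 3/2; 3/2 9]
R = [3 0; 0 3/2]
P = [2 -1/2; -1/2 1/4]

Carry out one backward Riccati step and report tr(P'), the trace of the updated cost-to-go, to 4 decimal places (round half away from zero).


BᵀP = [0.7500 -0.1250; 6.5000 -1.7500]
S = R + BᵀPB = [3 0; 0 3/2] + [0.3125 2.3750; 2.3750 21.2500] = [3.3125 2.3750; 2.3750 22.7500]
BᵀPA = [0.2500 -1.2500; 1.5000 -11.5000]
K = S⁻¹·BᵀPA = [0.0305 -0.0161; 0.0628 -0.5038]
A−BK = [0.2965 0.0195; 1.0475 0.5043]
AᵀP(A−BK) = [0.1483 0.0097; 0.0097 0.4360]
P' = Q + AᵀP(A−BK) = [0.6483 1.5097; 1.5097 9.4360]
tr(P') = 10.0843

10.0843


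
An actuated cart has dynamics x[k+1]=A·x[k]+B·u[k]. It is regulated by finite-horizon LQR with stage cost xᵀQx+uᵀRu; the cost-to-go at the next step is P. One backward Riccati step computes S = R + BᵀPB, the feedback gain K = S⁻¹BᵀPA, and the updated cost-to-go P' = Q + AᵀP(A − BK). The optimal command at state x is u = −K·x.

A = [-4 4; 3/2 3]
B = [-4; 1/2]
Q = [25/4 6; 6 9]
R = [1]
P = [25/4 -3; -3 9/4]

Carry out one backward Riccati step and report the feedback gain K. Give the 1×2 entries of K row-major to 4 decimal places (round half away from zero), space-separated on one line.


BᵀP = [-26.5000 13.1250]
S = R + BᵀPB = [1] + [112.5625] = [113.5625]
BᵀPA = [125.6875 -66.6250]
K = S⁻¹·BᵀPA = [1.1068 -0.5867]
A−BK = [0.4271 1.6533; 0.9466 3.2933]
AᵀP(A−BK) = [1.9554 1.8635; 1.8635 9.1624]
P' = Q + AᵀP(A−BK) = [8.2054 7.8635; 7.8635 18.1624]
tr(P') = 26.3678

1.1068 -0.5867


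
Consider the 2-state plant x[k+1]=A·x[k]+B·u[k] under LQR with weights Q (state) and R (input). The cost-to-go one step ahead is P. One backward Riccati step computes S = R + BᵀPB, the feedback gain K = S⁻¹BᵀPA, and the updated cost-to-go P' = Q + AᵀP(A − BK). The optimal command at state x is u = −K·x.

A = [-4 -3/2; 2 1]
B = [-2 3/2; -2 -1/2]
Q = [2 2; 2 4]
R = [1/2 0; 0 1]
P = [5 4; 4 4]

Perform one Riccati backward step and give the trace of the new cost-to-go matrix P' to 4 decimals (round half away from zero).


BᵀP = [-18.0000 -16.0000; 5.5000 4.0000]
S = R + BᵀPB = [1/2 0; 0 1] + [68.0000 -19.0000; -19.0000 6.2500] = [68.5000 -19.0000; -19.0000 7.2500]
BᵀPA = [40.0000 11.0000; -14.0000 -4.2500]
K = S⁻¹·BᵀPA = [0.1770 -0.0074; -1.4673 -0.6055]
A−BK = [-1.4452 -0.6065; 1.6203 0.6825]
AᵀP(A−BK) = [4.3797 1.8175; 1.8175 0.7576]
P' = Q + AᵀP(A−BK) = [6.3797 3.8175; 3.8175 4.7576]
tr(P') = 11.1373

11.1373


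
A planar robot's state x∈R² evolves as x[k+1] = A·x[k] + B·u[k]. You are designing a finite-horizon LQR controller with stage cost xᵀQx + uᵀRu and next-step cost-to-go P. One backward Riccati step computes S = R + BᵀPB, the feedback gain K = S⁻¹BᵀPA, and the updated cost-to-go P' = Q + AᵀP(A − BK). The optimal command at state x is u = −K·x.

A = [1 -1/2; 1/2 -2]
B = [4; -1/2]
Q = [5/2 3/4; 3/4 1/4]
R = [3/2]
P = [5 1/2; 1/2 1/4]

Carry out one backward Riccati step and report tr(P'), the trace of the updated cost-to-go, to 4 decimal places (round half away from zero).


3.8502

BᵀP = [19.7500 1.8750]
S = R + BᵀPB = [3/2] + [78.0625] = [79.5625]
BᵀPA = [20.6875 -13.6250]
K = S⁻¹·BᵀPA = [0.2600 -0.1712]
A−BK = [-0.0401 0.1850; 0.6300 -2.0856]
AᵀP(A−BK) = [0.1834 -0.3323; -0.3323 0.9167]
P' = Q + AᵀP(A−BK) = [2.6834 0.4177; 0.4177 1.1667]
tr(P') = 3.8502


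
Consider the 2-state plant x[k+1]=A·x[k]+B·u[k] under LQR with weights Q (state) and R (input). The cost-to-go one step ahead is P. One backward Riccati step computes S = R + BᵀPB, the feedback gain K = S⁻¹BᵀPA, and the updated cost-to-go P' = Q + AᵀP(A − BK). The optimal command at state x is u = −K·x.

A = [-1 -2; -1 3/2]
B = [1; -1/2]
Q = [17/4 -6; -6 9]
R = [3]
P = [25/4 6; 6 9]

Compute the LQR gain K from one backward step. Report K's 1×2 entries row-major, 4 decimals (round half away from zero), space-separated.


BᵀP = [3.2500 1.5000]
S = R + BᵀPB = [3] + [2.5000] = [5.5000]
BᵀPA = [-4.7500 -4.2500]
K = S⁻¹·BᵀPA = [-0.8636 -0.7727]
A−BK = [-0.1364 -1.2273; -1.4318 1.1136]
AᵀP(A−BK) = [23.1477 -1.6705; -1.6705 5.9659]
P' = Q + AᵀP(A−BK) = [27.3977 -7.6705; -7.6705 14.9659]
tr(P') = 42.3636

-0.8636 -0.7727


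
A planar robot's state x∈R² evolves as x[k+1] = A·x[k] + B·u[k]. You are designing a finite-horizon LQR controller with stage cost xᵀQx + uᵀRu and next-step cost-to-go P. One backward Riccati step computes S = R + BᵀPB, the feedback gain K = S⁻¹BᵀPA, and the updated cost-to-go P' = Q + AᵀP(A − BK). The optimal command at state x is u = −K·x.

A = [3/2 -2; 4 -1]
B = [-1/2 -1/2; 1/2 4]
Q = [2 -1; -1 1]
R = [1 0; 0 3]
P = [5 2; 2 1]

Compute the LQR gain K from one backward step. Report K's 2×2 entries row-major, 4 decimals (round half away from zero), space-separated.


BᵀP = [-1.5000 -0.5000; 5.5000 3.0000]
S = R + BᵀPB = [1 0; 0 3] + [0.5000 -1.2500; -1.2500 9.2500] = [1.5000 -1.2500; -1.2500 12.2500]
BᵀPA = [-4.2500 3.5000; 20.2500 -14.0000]
K = S⁻¹·BᵀPA = [-1.5911 1.5093; 1.4907 -0.9888]
A−BK = [1.4498 -1.7398; -1.1673 2.2007]
AᵀP(A−BK) = [14.3011 -11.5613; -11.5613 9.8736]
P' = Q + AᵀP(A−BK) = [16.3011 -12.5613; -12.5613 10.8736]
tr(P') = 27.1747

-1.5911 1.5093 1.4907 -0.9888


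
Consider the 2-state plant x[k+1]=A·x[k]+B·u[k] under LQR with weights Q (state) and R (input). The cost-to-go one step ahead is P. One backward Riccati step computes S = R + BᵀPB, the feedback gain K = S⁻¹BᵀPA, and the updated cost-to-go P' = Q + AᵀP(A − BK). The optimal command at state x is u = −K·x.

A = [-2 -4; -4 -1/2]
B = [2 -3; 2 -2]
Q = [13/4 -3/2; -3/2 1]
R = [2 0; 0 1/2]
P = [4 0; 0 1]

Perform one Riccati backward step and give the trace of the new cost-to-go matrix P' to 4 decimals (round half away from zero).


BᵀP = [8.0000 2.0000; -12.0000 -2.0000]
S = R + BᵀPB = [2 0; 0 1/2] + [20.0000 -28.0000; -28.0000 40.0000] = [22.0000 -28.0000; -28.0000 40.5000]
BᵀPA = [-24.0000 -33.0000; 32.0000 49.0000]
K = S⁻¹·BᵀPA = [-0.7103 0.3318; 0.2991 1.4393]
A−BK = [0.3178 -0.3458; -1.9813 1.7150]
AᵀP(A−BK) = [5.3832 -4.0935; -4.0935 4.6752]
P' = Q + AᵀP(A−BK) = [8.6332 -5.5935; -5.5935 5.6752]
tr(P') = 14.3084

14.3084


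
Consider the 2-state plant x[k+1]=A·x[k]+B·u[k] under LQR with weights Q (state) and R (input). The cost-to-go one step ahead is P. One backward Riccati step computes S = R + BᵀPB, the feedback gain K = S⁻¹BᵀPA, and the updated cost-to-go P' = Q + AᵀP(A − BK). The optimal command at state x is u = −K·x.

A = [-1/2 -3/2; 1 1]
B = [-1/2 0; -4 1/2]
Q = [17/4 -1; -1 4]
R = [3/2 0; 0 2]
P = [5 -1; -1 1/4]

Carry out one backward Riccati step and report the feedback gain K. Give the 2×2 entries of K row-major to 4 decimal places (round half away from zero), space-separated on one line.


BᵀP = [1.5000 -0.5000; -0.5000 0.1250]
S = R + BᵀPB = [3/2 0; 0 2] + [1.2500 -0.2500; -0.2500 0.0625] = [2.7500 -0.2500; -0.2500 2.0625]
BᵀPA = [-1.2500 -2.7500; 0.3750 0.8750]
K = S⁻¹·BᵀPA = [-0.4429 -0.9721; 0.1281 0.3064]
A−BK = [-0.7214 -1.9861; -0.8357 -3.0418]
AᵀP(A−BK) = [1.8983 4.6699; 4.6699 11.5585]
P' = Q + AᵀP(A−BK) = [6.1483 3.6699; 3.6699 15.5585]
tr(P') = 21.7068

-0.4429 -0.9721 0.1281 0.3064


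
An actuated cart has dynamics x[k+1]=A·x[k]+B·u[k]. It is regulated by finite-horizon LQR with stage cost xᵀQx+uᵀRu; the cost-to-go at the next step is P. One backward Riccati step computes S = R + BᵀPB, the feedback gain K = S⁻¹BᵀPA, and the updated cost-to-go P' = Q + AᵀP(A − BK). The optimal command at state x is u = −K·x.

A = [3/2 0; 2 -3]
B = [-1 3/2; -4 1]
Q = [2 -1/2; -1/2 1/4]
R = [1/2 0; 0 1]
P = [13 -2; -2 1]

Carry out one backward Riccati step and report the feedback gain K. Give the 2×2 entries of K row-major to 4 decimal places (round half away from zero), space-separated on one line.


-0.3152 0.8319 0.7626 0.5506

BᵀP = [-5.0000 -2.0000; 17.5000 -2.0000]
S = R + BᵀPB = [1/2 0; 0 1] + [13.0000 -9.5000; -9.5000 24.2500] = [13.5000 -9.5000; -9.5000 25.2500]
BᵀPA = [-11.5000 6.0000; 22.2500 6.0000]
K = S⁻¹·BᵀPA = [-0.3152 0.8319; 0.7626 0.5506]
A−BK = [0.0409 0.0060; -0.0234 -0.2229]
AᵀP(A−BK) = [0.6574 0.3157; 0.3157 0.7047]
P' = Q + AᵀP(A−BK) = [2.6574 -0.1843; -0.1843 0.9547]
tr(P') = 3.6121


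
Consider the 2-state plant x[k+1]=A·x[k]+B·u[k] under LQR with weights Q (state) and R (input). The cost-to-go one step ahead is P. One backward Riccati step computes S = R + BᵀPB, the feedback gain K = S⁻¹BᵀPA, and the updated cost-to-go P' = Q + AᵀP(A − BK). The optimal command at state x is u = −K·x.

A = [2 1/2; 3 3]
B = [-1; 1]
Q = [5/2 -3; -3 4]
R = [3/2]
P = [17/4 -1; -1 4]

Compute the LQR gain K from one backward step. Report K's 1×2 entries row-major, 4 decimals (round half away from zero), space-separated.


BᵀP = [-5.2500 5.0000]
S = R + BᵀPB = [3/2] + [10.2500] = [11.7500]
BᵀPA = [4.5000 12.3750]
K = S⁻¹·BᵀPA = [0.3830 1.0532]
A−BK = [2.3830 1.5532; 2.6170 1.9468]
AᵀP(A−BK) = [39.2766 28.0106; 28.0106 21.0293]
P' = Q + AᵀP(A−BK) = [41.7766 25.0106; 25.0106 25.0293]
tr(P') = 66.8059

0.3830 1.0532


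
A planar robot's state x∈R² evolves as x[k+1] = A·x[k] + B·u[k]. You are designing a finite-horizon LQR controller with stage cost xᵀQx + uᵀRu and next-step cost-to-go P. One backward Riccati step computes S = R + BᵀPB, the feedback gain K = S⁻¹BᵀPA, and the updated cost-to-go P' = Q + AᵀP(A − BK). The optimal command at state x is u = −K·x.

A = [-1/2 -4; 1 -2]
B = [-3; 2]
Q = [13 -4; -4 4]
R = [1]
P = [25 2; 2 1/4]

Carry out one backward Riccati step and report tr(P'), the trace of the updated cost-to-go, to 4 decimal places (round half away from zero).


21.3719

BᵀP = [-71.0000 -5.5000]
S = R + BᵀPB = [1] + [202.0000] = [203.0000]
BᵀPA = [30.0000 295.0000]
K = S⁻¹·BᵀPA = [0.1478 1.4532]
A−BK = [-0.0567 0.3596; 0.7044 -4.9064]
AᵀP(A−BK) = [0.0665 -0.0961; -0.0961 4.3054]
P' = Q + AᵀP(A−BK) = [13.0665 -4.0961; -4.0961 8.3054]
tr(P') = 21.3719


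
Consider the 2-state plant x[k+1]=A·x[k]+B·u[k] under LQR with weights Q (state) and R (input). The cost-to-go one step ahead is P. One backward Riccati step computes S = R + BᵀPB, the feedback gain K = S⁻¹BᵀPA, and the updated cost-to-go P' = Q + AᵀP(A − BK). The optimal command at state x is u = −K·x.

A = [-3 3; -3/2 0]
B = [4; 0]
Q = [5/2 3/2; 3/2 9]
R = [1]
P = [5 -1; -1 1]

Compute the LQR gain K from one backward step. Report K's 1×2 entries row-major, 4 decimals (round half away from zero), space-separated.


-0.6667 0.7407

BᵀP = [20.0000 -4.0000]
S = R + BᵀPB = [1] + [80.0000] = [81.0000]
BᵀPA = [-54.0000 60.0000]
K = S⁻¹·BᵀPA = [-0.6667 0.7407]
A−BK = [-0.3333 0.0370; -1.5000 0.0000]
AᵀP(A−BK) = [2.2500 -0.5000; -0.5000 0.5556]
P' = Q + AᵀP(A−BK) = [4.7500 1.0000; 1.0000 9.5556]
tr(P') = 14.3056


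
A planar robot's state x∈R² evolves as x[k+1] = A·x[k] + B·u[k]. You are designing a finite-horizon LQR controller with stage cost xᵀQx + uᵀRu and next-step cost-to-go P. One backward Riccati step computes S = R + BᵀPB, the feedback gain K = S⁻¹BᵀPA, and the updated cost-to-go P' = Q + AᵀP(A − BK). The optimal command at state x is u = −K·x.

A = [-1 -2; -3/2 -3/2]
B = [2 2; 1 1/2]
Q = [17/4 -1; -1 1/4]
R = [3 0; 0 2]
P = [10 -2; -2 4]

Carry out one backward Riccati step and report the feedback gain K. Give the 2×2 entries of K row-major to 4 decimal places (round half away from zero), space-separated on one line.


-0.5600 -0.6400 0.1067 -0.3067

BᵀP = [18.0000 0.0000; 19.0000 -2.0000]
S = R + BᵀPB = [3 0; 0 2] + [36.0000 36.0000; 36.0000 37.0000] = [39.0000 36.0000; 36.0000 39.0000]
BᵀPA = [-18.0000 -36.0000; -16.0000 -35.0000]
K = S⁻¹·BᵀPA = [-0.5600 -0.6400; 0.1067 -0.3067]
A−BK = [-0.0933 -0.1067; -0.9933 -0.7067]
AᵀP(A−BK) = [4.6267 3.5733; 3.5733 3.2267]
P' = Q + AᵀP(A−BK) = [8.8767 2.5733; 2.5733 3.4767]
tr(P') = 12.3533


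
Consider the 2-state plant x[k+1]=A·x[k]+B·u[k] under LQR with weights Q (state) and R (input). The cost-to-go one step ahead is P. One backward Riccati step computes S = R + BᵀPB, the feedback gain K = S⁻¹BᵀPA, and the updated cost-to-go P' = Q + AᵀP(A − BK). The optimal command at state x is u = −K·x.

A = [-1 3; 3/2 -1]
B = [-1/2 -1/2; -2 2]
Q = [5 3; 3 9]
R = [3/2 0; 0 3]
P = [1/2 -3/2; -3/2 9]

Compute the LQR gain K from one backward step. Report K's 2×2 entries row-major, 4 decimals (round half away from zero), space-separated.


-0.4678 0.3016 0.3464 -0.4197

BᵀP = [2.7500 -17.2500; -3.2500 18.7500]
S = R + BᵀPB = [3/2 0; 0 3] + [33.1250 -35.8750; -35.8750 39.1250] = [34.6250 -35.8750; -35.8750 42.1250]
BᵀPA = [-28.6250 25.5000; 31.3750 -28.5000]
K = S⁻¹·BᵀPA = [-0.4678 0.3016; 0.3464 -0.4197]
A−BK = [-1.0607 2.9410; -0.1284 0.4426]
AᵀP(A−BK) = [0.9906 -1.4484; -1.4484 2.8475]
P' = Q + AᵀP(A−BK) = [5.9906 1.5516; 1.5516 11.8475]
tr(P') = 17.8381


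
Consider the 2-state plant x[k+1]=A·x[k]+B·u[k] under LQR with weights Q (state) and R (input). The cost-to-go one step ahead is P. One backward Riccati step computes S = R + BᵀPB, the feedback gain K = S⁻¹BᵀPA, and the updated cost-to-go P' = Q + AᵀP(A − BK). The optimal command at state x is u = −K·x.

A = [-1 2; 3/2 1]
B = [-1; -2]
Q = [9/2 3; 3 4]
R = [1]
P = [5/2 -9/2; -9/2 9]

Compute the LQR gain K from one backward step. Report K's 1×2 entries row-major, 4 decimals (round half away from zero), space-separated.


BᵀP = [6.5000 -13.5000]
S = R + BᵀPB = [1] + [20.5000] = [21.5000]
BᵀPA = [-26.7500 -0.5000]
K = S⁻¹·BᵀPA = [-1.2442 -0.0233]
A−BK = [-2.2442 1.9767; -0.9884 0.9535]
AᵀP(A−BK) = [2.9680 -1.1221; -1.1221 0.9884]
P' = Q + AᵀP(A−BK) = [7.4680 1.8779; 1.8779 4.9884]
tr(P') = 12.4564

-1.2442 -0.0233


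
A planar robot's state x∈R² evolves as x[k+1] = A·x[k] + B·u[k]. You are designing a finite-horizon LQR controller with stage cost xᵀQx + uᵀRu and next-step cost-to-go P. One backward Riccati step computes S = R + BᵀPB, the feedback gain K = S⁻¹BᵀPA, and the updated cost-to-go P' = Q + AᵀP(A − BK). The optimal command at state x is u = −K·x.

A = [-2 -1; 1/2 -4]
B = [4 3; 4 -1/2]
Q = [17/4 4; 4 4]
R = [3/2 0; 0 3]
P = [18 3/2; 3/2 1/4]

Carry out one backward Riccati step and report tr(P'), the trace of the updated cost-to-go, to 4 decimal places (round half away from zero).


BᵀP = [78.0000 7.0000; 53.2500 4.3750]
S = R + BᵀPB = [3/2 0; 0 3] + [340.0000 230.5000; 230.5000 157.5625] = [341.5000 230.5000; 230.5000 160.5625]
BᵀPA = [-152.5000 -106.0000; -104.3125 -70.7500]
K = S⁻¹·BᵀPA = [-0.2596 -0.4182; -0.2770 0.1598]
A−BK = [-0.1306 0.1936; 1.3998 -2.2472]
AᵀP(A−BK) = [0.5797 -0.3647; -0.3647 0.9709]
P' = Q + AᵀP(A−BK) = [4.8297 3.6353; 3.6353 4.9709]
tr(P') = 9.8007

9.8007


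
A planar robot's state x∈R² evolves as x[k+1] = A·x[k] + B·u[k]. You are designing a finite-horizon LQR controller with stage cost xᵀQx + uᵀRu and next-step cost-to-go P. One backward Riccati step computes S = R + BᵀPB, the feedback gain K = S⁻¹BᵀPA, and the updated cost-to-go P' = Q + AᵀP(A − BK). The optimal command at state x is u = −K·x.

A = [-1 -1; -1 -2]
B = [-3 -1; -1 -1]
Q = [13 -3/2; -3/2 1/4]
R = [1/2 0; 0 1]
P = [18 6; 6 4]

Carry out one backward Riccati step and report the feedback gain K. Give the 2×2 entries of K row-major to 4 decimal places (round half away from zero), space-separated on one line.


0.2256 0.0880 0.4429 1.0509

BᵀP = [-60.0000 -22.0000; -24.0000 -10.0000]
S = R + BᵀPB = [1/2 0; 0 1] + [202.0000 82.0000; 82.0000 34.0000] = [202.5000 82.0000; 82.0000 35.0000]
BᵀPA = [82.0000 104.0000; 34.0000 44.0000]
K = S⁻¹·BᵀPA = [0.2256 0.0880; 0.4429 1.0509]
A−BK = [0.1197 0.3150; -0.3315 -0.8611]
AᵀP(A−BK) = [0.4429 1.0509; 1.0509 2.6052]
P' = Q + AᵀP(A−BK) = [13.4429 -0.4491; -0.4491 2.8552]
tr(P') = 16.2981


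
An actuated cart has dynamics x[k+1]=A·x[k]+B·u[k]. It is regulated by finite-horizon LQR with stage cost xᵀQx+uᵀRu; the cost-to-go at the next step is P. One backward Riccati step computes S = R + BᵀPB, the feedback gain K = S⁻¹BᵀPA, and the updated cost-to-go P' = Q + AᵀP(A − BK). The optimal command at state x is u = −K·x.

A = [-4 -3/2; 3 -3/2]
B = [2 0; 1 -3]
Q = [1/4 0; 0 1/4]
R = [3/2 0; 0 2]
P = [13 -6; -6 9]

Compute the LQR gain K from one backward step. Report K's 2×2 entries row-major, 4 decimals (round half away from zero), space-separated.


-1.9297 -0.7186 -1.6341 0.2406

BᵀP = [20.0000 -3.0000; 18.0000 -27.0000]
S = R + BᵀPB = [3/2 0; 0 2] + [37.0000 9.0000; 9.0000 81.0000] = [38.5000 9.0000; 9.0000 83.0000]
BᵀPA = [-89.0000 -25.5000; -153.0000 13.5000]
K = S⁻¹·BᵀPA = [-1.9297 -0.7186; -1.6341 0.2406]
A−BK = [-0.1406 -0.0629; 0.0273 -0.0597]
AᵀP(A−BK) = [11.2362 1.3538; 1.3538 0.9287]
P' = Q + AᵀP(A−BK) = [11.4862 1.3538; 1.3538 1.1787]
tr(P') = 12.6648


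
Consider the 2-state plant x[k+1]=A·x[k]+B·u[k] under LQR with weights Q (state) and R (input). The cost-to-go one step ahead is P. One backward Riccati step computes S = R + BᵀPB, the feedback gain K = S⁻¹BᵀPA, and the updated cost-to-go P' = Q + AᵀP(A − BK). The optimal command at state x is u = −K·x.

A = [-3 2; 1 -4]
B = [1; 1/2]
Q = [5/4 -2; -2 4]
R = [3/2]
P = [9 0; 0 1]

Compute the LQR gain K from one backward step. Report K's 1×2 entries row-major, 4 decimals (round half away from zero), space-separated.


BᵀP = [9.0000 0.5000]
S = R + BᵀPB = [3/2] + [9.2500] = [10.7500]
BᵀPA = [-26.5000 16.0000]
K = S⁻¹·BᵀPA = [-2.4651 1.4884]
A−BK = [-0.5349 0.5116; 2.2326 -4.7442]
AᵀP(A−BK) = [16.6744 -18.5581; -18.5581 28.1860]
P' = Q + AᵀP(A−BK) = [17.9244 -20.5581; -20.5581 32.1860]
tr(P') = 50.1105

-2.4651 1.4884


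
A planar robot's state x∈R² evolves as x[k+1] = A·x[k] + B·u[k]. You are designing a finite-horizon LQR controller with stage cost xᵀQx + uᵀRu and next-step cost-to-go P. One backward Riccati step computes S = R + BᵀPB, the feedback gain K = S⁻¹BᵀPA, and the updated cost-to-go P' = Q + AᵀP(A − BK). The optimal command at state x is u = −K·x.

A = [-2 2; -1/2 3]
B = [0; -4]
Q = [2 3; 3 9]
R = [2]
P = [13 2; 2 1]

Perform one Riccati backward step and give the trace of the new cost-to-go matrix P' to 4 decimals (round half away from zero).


90.6944

BᵀP = [-8.0000 -4.0000]
S = R + BᵀPB = [2] + [16.0000] = [18.0000]
BᵀPA = [18.0000 -28.0000]
K = S⁻¹·BᵀPA = [1.0000 -1.5556]
A−BK = [-2.0000 2.0000; 3.5000 -3.2222]
AᵀP(A−BK) = [38.2500 -39.5000; -39.5000 41.4444]
P' = Q + AᵀP(A−BK) = [40.2500 -36.5000; -36.5000 50.4444]
tr(P') = 90.6944


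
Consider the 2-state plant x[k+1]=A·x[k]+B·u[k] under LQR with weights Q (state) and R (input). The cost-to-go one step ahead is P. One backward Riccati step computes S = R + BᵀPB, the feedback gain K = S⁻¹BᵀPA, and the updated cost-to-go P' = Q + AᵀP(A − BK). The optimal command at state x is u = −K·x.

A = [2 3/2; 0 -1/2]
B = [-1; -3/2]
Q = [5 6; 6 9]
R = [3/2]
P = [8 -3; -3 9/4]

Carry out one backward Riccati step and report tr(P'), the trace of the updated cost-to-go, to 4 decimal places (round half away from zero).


55.6461

BᵀP = [-3.5000 -0.3750]
S = R + BᵀPB = [3/2] + [4.0625] = [5.5625]
BᵀPA = [-7.0000 -5.0625]
K = S⁻¹·BᵀPA = [-1.2584 -0.9101]
A−BK = [0.7416 0.5899; -1.8876 -1.8652]
AᵀP(A−BK) = [23.1910 20.6292; 20.6292 18.4551]
P' = Q + AᵀP(A−BK) = [28.1910 26.6292; 26.6292 27.4551]
tr(P') = 55.6461


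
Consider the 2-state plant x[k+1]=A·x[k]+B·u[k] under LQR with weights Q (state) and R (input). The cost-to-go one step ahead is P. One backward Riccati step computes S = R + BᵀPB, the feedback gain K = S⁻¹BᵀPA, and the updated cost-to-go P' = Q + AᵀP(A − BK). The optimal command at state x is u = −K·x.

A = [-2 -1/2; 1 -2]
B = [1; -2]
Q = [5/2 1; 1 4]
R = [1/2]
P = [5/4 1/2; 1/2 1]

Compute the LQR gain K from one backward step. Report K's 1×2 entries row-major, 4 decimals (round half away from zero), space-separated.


-0.5333 0.7667

BᵀP = [0.2500 -1.5000]
S = R + BᵀPB = [1/2] + [3.2500] = [3.7500]
BᵀPA = [-2.0000 2.8750]
K = S⁻¹·BᵀPA = [-0.5333 0.7667]
A−BK = [-1.4667 -1.2667; -0.0667 -0.4667]
AᵀP(A−BK) = [2.9333 2.5333; 2.5333 3.1083]
P' = Q + AᵀP(A−BK) = [5.4333 3.5333; 3.5333 7.1083]
tr(P') = 12.5417


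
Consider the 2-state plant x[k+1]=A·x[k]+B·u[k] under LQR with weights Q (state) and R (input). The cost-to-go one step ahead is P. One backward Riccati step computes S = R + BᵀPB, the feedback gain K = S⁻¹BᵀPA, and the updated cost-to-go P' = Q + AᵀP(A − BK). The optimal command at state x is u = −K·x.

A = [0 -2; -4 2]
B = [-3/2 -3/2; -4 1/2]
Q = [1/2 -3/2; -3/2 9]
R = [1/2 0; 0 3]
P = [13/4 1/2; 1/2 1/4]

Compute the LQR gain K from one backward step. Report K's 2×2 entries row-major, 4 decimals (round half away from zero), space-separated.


0.5315 0.2811 -0.2614 0.5556

BᵀP = [-6.8750 -1.7500; -4.6250 -0.6250]
S = R + BᵀPB = [1/2 0; 0 3] + [17.3125 9.4375; 9.4375 6.6250] = [17.8125 9.4375; 9.4375 9.6250]
BᵀPA = [7.0000 10.2500; 2.5000 8.0000]
K = S⁻¹·BᵀPA = [0.5315 0.2811; -0.2614 0.5556]
A−BK = [0.4051 -0.7450; -1.7435 2.8466]
AᵀP(A−BK) = [0.9332 -1.3565; -1.3565 2.6744]
P' = Q + AᵀP(A−BK) = [1.4332 -2.8565; -2.8565 11.6744]
tr(P') = 13.1076


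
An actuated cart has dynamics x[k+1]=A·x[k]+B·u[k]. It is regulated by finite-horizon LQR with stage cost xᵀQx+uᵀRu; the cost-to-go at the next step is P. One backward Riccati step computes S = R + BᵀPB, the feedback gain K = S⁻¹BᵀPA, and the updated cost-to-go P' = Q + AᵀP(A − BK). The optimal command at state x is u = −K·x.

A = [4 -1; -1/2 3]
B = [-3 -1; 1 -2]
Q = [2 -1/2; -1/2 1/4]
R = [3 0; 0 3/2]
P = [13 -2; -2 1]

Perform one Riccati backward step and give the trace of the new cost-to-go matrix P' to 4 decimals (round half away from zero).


9.2916

BᵀP = [-41.0000 7.0000; -9.0000 0.0000]
S = R + BᵀPB = [3 0; 0 3/2] + [130.0000 27.0000; 27.0000 9.0000] = [133.0000 27.0000; 27.0000 10.5000]
BᵀPA = [-167.5000 62.0000; -36.0000 9.0000]
K = S⁻¹·BᵀPA = [-1.1787 0.6112; -0.3978 -0.7146]
A−BK = [0.0663 0.1191; -0.1169 0.9596]
AᵀP(A−BK) = [4.5067 -1.8438; -1.8438 2.5348]
P' = Q + AᵀP(A−BK) = [6.5067 -2.3438; -2.3438 2.7848]
tr(P') = 9.2916


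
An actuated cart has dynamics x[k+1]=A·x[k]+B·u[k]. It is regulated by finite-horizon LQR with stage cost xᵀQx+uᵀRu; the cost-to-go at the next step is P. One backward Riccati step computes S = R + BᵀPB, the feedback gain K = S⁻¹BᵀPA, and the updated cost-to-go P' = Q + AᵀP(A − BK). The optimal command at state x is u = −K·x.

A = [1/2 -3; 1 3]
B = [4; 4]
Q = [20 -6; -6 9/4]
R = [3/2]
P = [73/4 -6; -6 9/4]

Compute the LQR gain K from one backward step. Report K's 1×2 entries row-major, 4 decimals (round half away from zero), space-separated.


0.0691 -1.3964

BᵀP = [49.0000 -15.0000]
S = R + BᵀPB = [3/2] + [136.0000] = [137.5000]
BᵀPA = [9.5000 -192.0000]
K = S⁻¹·BᵀPA = [0.0691 -1.3964]
A−BK = [0.2236 2.5855; 0.7236 8.5855]
AᵀP(A−BK) = [0.1561 1.6405; 1.6405 24.3982]
P' = Q + AᵀP(A−BK) = [20.1561 -4.3595; -4.3595 26.6482]
tr(P') = 46.8043


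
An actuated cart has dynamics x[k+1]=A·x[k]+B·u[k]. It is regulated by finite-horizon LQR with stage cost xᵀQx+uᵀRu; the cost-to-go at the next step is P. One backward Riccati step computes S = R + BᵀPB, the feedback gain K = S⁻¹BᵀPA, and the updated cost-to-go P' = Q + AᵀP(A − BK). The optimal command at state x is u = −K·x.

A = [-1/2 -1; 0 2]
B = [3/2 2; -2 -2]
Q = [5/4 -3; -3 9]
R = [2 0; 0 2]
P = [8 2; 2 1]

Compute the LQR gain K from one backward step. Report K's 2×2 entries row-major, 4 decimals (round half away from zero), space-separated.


BᵀP = [8.0000 1.0000; 12.0000 2.0000]
S = R + BᵀPB = [2 0; 0 2] + [10.0000 14.0000; 14.0000 20.0000] = [12.0000 14.0000; 14.0000 22.0000]
BᵀPA = [-4.0000 -6.0000; -6.0000 -8.0000]
K = S⁻¹·BᵀPA = [-0.0588 -0.2941; -0.2353 -0.1765]
A−BK = [0.0588 -0.2059; -0.5882 1.0588]
AᵀP(A−BK) = [0.3529 -0.2353; -0.2353 0.8235]
P' = Q + AᵀP(A−BK) = [1.6029 -3.2353; -3.2353 9.8235]
tr(P') = 11.4265

-0.0588 -0.2941 -0.2353 -0.1765


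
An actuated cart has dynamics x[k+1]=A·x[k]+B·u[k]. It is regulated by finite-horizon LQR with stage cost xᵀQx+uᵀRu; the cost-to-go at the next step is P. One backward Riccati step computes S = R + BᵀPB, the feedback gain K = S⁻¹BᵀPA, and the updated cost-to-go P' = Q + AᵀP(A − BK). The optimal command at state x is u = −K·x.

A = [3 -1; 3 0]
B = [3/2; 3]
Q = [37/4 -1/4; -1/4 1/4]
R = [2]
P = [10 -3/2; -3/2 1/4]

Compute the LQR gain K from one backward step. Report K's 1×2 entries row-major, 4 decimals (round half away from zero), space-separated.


BᵀP = [10.5000 -1.5000]
S = R + BᵀPB = [2] + [11.2500] = [13.2500]
BᵀPA = [27.0000 -10.5000]
K = S⁻¹·BᵀPA = [2.0377 -0.7925]
A−BK = [-0.0566 0.1887; -3.1132 2.3774]
AᵀP(A−BK) = [10.2311 -4.1038; -4.1038 1.6792]
P' = Q + AᵀP(A−BK) = [19.4811 -4.3538; -4.3538 1.9292]
tr(P') = 21.4104

2.0377 -0.7925


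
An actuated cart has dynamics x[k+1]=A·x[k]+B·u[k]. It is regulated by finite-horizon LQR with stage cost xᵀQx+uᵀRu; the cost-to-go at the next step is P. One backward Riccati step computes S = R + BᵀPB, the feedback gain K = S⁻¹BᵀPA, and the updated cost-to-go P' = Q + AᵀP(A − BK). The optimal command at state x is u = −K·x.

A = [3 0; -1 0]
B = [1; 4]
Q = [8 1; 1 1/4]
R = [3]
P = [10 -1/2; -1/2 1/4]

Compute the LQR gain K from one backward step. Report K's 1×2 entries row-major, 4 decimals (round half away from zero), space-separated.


BᵀP = [8.0000 0.5000]
S = R + BᵀPB = [3] + [10.0000] = [13.0000]
BᵀPA = [23.5000 0.0000]
K = S⁻¹·BᵀPA = [1.8077 0.0000]
A−BK = [1.1923 0.0000; -8.2308 0.0000]
AᵀP(A−BK) = [50.7692 0.0000; 0.0000 0.0000]
P' = Q + AᵀP(A−BK) = [58.7692 1.0000; 1.0000 0.2500]
tr(P') = 59.0192

1.8077 0.0000


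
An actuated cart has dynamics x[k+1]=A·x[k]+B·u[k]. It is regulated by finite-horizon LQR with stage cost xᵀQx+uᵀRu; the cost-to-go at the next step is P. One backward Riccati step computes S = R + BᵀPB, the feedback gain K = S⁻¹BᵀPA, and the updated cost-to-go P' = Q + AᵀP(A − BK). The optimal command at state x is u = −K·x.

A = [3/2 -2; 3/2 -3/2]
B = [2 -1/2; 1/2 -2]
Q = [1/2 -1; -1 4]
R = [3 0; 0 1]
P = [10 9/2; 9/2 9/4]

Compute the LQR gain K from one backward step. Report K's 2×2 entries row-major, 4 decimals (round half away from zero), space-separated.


0.4636 -0.5979 -0.7712 0.9008

BᵀP = [22.2500 10.1250; -14.0000 -6.7500]
S = R + BᵀPB = [3 0; 0 1] + [49.5625 -31.3750; -31.3750 20.5000] = [52.5625 -31.3750; -31.3750 21.5000]
BᵀPA = [48.5625 -59.6875; -31.1250 38.1250]
K = S⁻¹·BᵀPA = [0.4636 -0.5979; -0.7712 0.9008]
A−BK = [0.1872 -0.3539; -0.2741 0.6005]
AᵀP(A−BK) = [1.2972 -1.6166; -1.6166 2.0349]
P' = Q + AᵀP(A−BK) = [1.7972 -2.6166; -2.6166 6.0349]
tr(P') = 7.8320


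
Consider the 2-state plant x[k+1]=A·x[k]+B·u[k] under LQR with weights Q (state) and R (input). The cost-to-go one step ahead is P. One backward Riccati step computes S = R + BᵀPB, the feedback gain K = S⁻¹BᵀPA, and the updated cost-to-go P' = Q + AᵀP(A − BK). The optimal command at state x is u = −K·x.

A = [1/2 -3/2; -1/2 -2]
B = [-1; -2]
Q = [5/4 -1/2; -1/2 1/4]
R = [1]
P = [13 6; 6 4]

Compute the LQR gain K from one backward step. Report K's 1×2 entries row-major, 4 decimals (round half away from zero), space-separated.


BᵀP = [-25.0000 -14.0000]
S = R + BᵀPB = [1] + [53.0000] = [54.0000]
BᵀPA = [-5.5000 65.5000]
K = S⁻¹·BᵀPA = [-0.1019 1.2130]
A−BK = [0.3981 -0.2870; -0.7037 0.4259]
AᵀP(A−BK) = [0.6898 -0.5787; -0.5787 1.8009]
P' = Q + AᵀP(A−BK) = [1.9398 -1.0787; -1.0787 2.0509]
tr(P') = 3.9907

-0.1019 1.2130


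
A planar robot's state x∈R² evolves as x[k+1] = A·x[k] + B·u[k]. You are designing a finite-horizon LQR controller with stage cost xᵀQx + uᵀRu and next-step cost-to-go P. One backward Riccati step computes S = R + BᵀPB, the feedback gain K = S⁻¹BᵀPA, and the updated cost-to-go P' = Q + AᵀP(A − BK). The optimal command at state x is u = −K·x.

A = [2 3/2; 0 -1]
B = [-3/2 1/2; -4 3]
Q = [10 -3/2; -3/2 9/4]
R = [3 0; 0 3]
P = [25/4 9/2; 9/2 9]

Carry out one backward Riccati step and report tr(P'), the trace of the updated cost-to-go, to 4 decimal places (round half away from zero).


BᵀP = [-27.3750 -42.7500; 16.6250 29.2500]
S = R + BᵀPB = [3 0; 0 3] + [212.0625 -141.9375; -141.9375 96.0625] = [215.0625 -141.9375; -141.9375 99.0625]
BᵀPA = [-54.7500 1.6875; 33.2500 -4.3125]
K = S⁻¹·BᵀPA = [-0.6080 -0.3841; -0.5354 -0.5939]
A−BK = [1.3558 1.2208; -0.8255 -0.7548]
AᵀP(A−BK) = [9.5176 8.4668; 8.4668 7.6496]
P' = Q + AᵀP(A−BK) = [19.5176 6.9668; 6.9668 9.8996]
tr(P') = 29.4172

29.4172


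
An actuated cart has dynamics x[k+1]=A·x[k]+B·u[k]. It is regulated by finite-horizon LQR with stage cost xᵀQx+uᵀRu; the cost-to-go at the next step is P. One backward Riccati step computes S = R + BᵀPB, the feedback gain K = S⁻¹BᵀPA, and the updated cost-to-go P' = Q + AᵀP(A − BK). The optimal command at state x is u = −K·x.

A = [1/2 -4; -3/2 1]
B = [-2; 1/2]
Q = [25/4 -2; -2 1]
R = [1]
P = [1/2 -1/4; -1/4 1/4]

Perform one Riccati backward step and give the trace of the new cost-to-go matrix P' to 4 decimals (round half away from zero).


10.5581

BᵀP = [-1.1250 0.6250]
S = R + BᵀPB = [1] + [2.5625] = [3.5625]
BᵀPA = [-1.5000 5.1250]
K = S⁻¹·BᵀPA = [-0.4211 1.4386]
A−BK = [-0.3421 -1.1228; -1.2895 0.2807]
AᵀP(A−BK) = [0.4309 -0.8421; -0.8421 2.8772]
P' = Q + AᵀP(A−BK) = [6.6809 -2.8421; -2.8421 3.8772]
tr(P') = 10.5581


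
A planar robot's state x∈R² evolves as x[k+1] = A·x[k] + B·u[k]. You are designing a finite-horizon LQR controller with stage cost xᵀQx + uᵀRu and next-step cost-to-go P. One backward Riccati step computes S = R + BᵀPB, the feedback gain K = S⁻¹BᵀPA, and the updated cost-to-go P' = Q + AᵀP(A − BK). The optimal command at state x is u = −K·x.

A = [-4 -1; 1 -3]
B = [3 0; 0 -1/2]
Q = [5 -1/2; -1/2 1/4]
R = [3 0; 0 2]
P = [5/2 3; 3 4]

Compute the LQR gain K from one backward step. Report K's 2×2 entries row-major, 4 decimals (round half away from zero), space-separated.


BᵀP = [7.5000 9.0000; -1.5000 -2.0000]
S = R + BᵀPB = [3 0; 0 2] + [22.5000 -4.5000; -4.5000 1.0000] = [25.5000 -4.5000; -4.5000 3.0000]
BᵀPA = [-21.0000 -34.5000; 4.0000 7.5000]
K = S⁻¹·BᵀPA = [-0.8000 -1.2400; 0.1333 0.6400]
A−BK = [-1.6000 2.7200; 1.0667 -2.6800]
AᵀP(A−BK) = [2.6667 2.4000; 2.4000 8.9200]
P' = Q + AᵀP(A−BK) = [7.6667 1.9000; 1.9000 9.1700]
tr(P') = 16.8367

-0.8000 -1.2400 0.1333 0.6400


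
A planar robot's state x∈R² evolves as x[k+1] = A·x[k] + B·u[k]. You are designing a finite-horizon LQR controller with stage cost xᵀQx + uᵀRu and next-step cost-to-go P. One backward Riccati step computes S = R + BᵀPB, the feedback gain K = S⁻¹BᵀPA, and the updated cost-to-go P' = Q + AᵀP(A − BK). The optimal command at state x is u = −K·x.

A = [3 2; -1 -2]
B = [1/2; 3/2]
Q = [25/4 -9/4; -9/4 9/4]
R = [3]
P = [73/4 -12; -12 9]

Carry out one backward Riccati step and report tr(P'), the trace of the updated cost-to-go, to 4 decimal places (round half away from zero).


230.7675

BᵀP = [-8.8750 7.5000]
S = R + BᵀPB = [3] + [6.8125] = [9.8125]
BᵀPA = [-34.1250 -32.7500]
K = S⁻¹·BᵀPA = [-3.4777 -3.3376]
A−BK = [4.7389 3.6688; 4.2166 3.0064]
AᵀP(A−BK) = [126.5732 109.6051; 109.6051 95.6943]
P' = Q + AᵀP(A−BK) = [132.8232 107.3551; 107.3551 97.9443]
tr(P') = 230.7675


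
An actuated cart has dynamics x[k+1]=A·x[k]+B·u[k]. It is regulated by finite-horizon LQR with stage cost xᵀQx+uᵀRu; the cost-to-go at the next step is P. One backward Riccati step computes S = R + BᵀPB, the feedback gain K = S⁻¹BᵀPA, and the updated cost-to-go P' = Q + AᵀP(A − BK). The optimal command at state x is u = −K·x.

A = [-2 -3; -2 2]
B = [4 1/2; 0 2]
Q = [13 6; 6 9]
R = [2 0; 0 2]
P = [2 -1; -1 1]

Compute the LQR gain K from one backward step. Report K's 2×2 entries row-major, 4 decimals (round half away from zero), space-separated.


-0.2920 -0.8759 -0.4818 0.5547

BᵀP = [8.0000 -4.0000; -1.0000 1.5000]
S = R + BᵀPB = [2 0; 0 2] + [32.0000 -4.0000; -4.0000 2.5000] = [34.0000 -4.0000; -4.0000 4.5000]
BᵀPA = [-8.0000 -32.0000; -1.0000 6.0000]
K = S⁻¹·BᵀPA = [-0.2920 -0.8759; -0.4818 0.5547]
A−BK = [-0.5912 0.2263; -1.0365 0.8905]
AᵀP(A−BK) = [1.1825 -0.4526; -0.4526 2.6423]
P' = Q + AᵀP(A−BK) = [14.1825 5.5474; 5.5474 11.6423]
tr(P') = 25.8248


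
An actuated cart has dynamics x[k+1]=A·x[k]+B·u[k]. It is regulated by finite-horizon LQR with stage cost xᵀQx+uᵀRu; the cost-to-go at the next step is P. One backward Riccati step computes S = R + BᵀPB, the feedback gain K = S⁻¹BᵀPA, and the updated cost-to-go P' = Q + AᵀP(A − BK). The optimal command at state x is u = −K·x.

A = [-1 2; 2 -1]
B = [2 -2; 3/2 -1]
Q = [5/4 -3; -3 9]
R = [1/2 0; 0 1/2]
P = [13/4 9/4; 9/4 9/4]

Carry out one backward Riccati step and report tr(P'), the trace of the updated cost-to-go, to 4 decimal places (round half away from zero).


13.8893

BᵀP = [9.8750 7.8750; -8.7500 -6.7500]
S = R + BᵀPB = [1/2 0; 0 1/2] + [31.5625 -27.6250; -27.6250 24.2500] = [32.0625 -27.6250; -27.6250 24.7500]
BᵀPA = [5.8750 11.8750; -4.7500 -10.7500]
K = S⁻¹·BᵀPA = [0.4666 -0.1007; 0.3289 -0.5468]
A−BK = [-1.2754 1.1079; 1.6290 -1.3957]
AᵀP(A−BK) = [2.0709 -1.7554; -1.7554 1.5683]
P' = Q + AᵀP(A−BK) = [3.3209 -4.7554; -4.7554 10.5683]
tr(P') = 13.8893


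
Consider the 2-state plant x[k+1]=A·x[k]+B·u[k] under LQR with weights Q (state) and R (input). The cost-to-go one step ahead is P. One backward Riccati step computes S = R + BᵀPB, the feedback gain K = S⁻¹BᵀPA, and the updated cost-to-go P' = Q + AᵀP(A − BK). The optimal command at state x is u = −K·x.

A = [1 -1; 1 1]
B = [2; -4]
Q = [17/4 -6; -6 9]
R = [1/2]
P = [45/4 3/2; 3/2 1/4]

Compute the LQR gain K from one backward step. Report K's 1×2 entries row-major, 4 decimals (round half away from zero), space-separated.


0.7255 -0.5686

BᵀP = [16.5000 2.0000]
S = R + BᵀPB = [1/2] + [25.0000] = [25.5000]
BᵀPA = [18.5000 -14.5000]
K = S⁻¹·BᵀPA = [0.7255 -0.5686]
A−BK = [-0.4510 0.1373; 3.9020 -1.2745]
AᵀP(A−BK) = [1.0784 -0.4804; -0.4804 0.2549]
P' = Q + AᵀP(A−BK) = [5.3284 -6.4804; -6.4804 9.2549]
tr(P') = 14.5833


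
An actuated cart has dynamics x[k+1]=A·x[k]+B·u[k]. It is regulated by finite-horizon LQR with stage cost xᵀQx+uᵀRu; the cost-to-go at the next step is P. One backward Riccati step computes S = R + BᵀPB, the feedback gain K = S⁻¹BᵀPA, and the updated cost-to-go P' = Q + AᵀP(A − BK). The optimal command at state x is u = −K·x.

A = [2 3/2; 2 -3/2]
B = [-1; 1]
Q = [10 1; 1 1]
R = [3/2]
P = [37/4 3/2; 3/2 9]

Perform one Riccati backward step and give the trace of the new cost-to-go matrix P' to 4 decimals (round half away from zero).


BᵀP = [-7.7500 7.5000]
S = R + BᵀPB = [3/2] + [15.2500] = [16.7500]
BᵀPA = [-0.5000 -22.8750]
K = S⁻¹·BᵀPA = [-0.0299 -1.3657]
A−BK = [1.9701 0.1343; 2.0299 -0.1343]
AᵀP(A−BK) = [84.9851 0.0672; 0.0672 3.0728]
P' = Q + AᵀP(A−BK) = [94.9851 1.0672; 1.0672 4.0728]
tr(P') = 99.0578

99.0578


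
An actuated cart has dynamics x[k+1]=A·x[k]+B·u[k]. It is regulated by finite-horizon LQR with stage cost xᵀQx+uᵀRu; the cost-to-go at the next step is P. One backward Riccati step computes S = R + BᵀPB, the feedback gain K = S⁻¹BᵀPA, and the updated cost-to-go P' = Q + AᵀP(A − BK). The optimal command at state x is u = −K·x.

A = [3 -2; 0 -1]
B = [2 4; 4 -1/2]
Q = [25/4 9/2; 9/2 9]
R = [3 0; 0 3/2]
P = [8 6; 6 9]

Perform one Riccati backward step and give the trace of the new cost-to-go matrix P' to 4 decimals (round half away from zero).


16.4426

BᵀP = [40.0000 48.0000; 29.0000 19.5000]
S = R + BᵀPB = [3 0; 0 3/2] + [272.0000 136.0000; 136.0000 106.2500] = [275.0000 136.0000; 136.0000 107.7500]
BᵀPA = [120.0000 -128.0000; 87.0000 -77.5000]
K = S⁻¹·BᵀPA = [0.0986 -0.2920; 0.6830 -0.3506]
A−BK = [0.0709 -0.0133; -0.0529 -0.0071]
AᵀP(A−BK) = [0.7492 -0.4486; -0.4486 0.4433]
P' = Q + AᵀP(A−BK) = [6.9992 4.0514; 4.0514 9.4433]
tr(P') = 16.4426
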